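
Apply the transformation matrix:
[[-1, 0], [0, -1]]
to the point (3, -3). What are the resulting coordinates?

Matrix multiplication:
[[-1, 0], [0, -1]] × [3, -3]ᵀ
= [(-1)(3) + (0)(-3), (0)(3) + (-1)(-3)]ᵀ
= [-3, 3]ᵀ
Result: (-3, 3)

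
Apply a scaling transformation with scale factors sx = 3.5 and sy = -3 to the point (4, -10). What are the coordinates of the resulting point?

Scaling matrix:
[[3.50, 0], [0, -3]]
Result: (4 × 3.5, -10 × -3) = (14, 30)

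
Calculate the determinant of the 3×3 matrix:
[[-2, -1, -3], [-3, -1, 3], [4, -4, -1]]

Expansion along first row:
det = -2·det([[-1,3],[-4,-1]]) - -1·det([[-3,3],[4,-1]]) + -3·det([[-3,-1],[4,-4]])
    = -2·(-1·-1 - 3·-4) - -1·(-3·-1 - 3·4) + -3·(-3·-4 - -1·4)
    = -2·13 - -1·-9 + -3·16
    = -26 + -9 + -48 = -83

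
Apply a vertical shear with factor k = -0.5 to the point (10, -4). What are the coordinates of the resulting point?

Shear matrix for vertical shear with factor k = -0.5:
[[1, 0], [-0.50, 1]]
Result: (10, -4) → (10, -9)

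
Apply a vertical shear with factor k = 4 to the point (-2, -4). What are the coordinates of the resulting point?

Shear matrix for vertical shear with factor k = 4:
[[1, 0], [4, 1]]
Result: (-2, -4) → (-2, -12)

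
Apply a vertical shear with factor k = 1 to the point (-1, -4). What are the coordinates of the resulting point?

Shear matrix for vertical shear with factor k = 1:
[[1, 0], [1, 1]]
Result: (-1, -4) → (-1, -5)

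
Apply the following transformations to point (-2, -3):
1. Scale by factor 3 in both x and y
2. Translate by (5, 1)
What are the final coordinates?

Step 1: Scale (-2, -3) by 3 → (-6, -9)
Step 2: Translate by (5, 1) → (-1, -8)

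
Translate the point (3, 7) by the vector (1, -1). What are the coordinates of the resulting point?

Translation by (1, -1) (homogeneous matrix [[1, 0, 1], [0, 1, -1], [0, 0, 1]]):
x' = 3 + 1 = 4
y' = 7 + -1 = 6
Result: (4, 6)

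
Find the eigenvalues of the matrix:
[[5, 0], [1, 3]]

Characteristic equation: det(A - λI) = 0
λ² - (trace)λ + (det) = 0
trace = 5 + 3 = 8, det = (5)(3) - (0)(1) = 15
λ² - (8)λ + (15) = 0
λ = (8 ± √((8)² - 4·(15))) / 2 = (8 ± √4) / 2
Solving: λ = 3, 5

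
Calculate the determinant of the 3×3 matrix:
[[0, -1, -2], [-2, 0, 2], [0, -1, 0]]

Expansion along first row:
det = 0·det([[0,2],[-1,0]]) - -1·det([[-2,2],[0,0]]) + -2·det([[-2,0],[0,-1]])
    = 0·(0·0 - 2·-1) - -1·(-2·0 - 2·0) + -2·(-2·-1 - 0·0)
    = 0·2 - -1·0 + -2·2
    = 0 + 0 + -4 = -4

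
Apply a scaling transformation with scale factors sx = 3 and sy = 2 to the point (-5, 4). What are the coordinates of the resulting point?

Scaling matrix:
[[3, 0], [0, 2]]
Result: (-5 × 3, 4 × 2) = (-15, 8)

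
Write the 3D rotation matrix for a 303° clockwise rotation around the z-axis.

Rotation matrix for clockwise 303° around z-axis:
A clockwise rotation by 303° is a counterclockwise rotation by -303°.
cos(-303°) = 0.5446, sin(-303°) = 0.8387
Result: [[0.5446, -0.8387, 0], [0.8387, 0.5446, 0], [0, 0, 1]]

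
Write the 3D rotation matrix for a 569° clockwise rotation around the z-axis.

Rotation matrix for clockwise 569° around z-axis:
A clockwise rotation by 569° is a counterclockwise rotation by -569°.
cos(-569°) = -0.8746, sin(-569°) = 0.4848
Result: [[-0.8746, -0.4848, 0], [0.4848, -0.8746, 0], [0, 0, 1]]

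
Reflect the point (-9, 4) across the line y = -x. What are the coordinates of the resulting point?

Reflection across line y = -x: (-9, 4) → (-4, 9)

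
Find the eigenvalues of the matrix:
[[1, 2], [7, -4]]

Characteristic equation: det(A - λI) = 0
λ² - (trace)λ + (det) = 0
trace = 1 + -4 = -3, det = (1)(-4) - (2)(7) = -18
λ² - (-3)λ + (-18) = 0
λ = (-3 ± √((-3)² - 4·(-18))) / 2 = (-3 ± √81) / 2
Solving: λ = -6, 3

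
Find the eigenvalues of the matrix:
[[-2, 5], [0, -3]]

Characteristic equation: det(A - λI) = 0
λ² - (trace)λ + (det) = 0
trace = -2 + -3 = -5, det = (-2)(-3) - (5)(0) = 6
λ² - (-5)λ + (6) = 0
λ = (-5 ± √((-5)² - 4·(6))) / 2 = (-5 ± √1) / 2
Solving: λ = -3, -2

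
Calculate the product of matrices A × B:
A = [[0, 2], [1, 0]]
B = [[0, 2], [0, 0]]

Matrix multiplication:
C[0][0] = 0×0 + 2×0 = 0
C[0][1] = 0×2 + 2×0 = 0
C[1][0] = 1×0 + 0×0 = 0
C[1][1] = 1×2 + 0×0 = 2
Result: [[0, 0], [0, 2]]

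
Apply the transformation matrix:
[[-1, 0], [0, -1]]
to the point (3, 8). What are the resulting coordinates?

Matrix multiplication:
[[-1, 0], [0, -1]] × [3, 8]ᵀ
= [(-1)(3) + (0)(8), (0)(3) + (-1)(8)]ᵀ
= [-3, -8]ᵀ
Result: (-3, -8)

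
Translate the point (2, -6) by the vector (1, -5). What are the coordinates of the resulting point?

Translation by (1, -5) (homogeneous matrix [[1, 0, 1], [0, 1, -5], [0, 0, 1]]):
x' = 2 + 1 = 3
y' = -6 + -5 = -11
Result: (3, -11)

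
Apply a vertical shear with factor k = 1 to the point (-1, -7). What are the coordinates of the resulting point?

Shear matrix for vertical shear with factor k = 1:
[[1, 0], [1, 1]]
Result: (-1, -7) → (-1, -8)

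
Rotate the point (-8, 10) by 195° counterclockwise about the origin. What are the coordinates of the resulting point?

Rotation matrix for 195°: [[cos 195°, -sin 195°], [sin 195°, cos 195°]] ≈ [[-0.965926, 0.258819], [-0.258819, -0.965926]]
[[-0.965926, 0.258819], [-0.258819, -0.965926]] × [-8, 10]ᵀ ≈ [10.3156, -7.5887]ᵀ
Result: (10.3156, -7.5887)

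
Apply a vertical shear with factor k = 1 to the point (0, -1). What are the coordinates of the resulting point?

Shear matrix for vertical shear with factor k = 1:
[[1, 0], [1, 1]]
Result: (0, -1) → (0, -1)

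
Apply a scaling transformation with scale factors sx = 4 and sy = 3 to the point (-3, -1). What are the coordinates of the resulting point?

Scaling matrix:
[[4, 0], [0, 3]]
Result: (-3 × 4, -1 × 3) = (-12, -3)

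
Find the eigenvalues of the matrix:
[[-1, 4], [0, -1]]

Characteristic equation: det(A - λI) = 0
λ² - (trace)λ + (det) = 0
trace = -1 + -1 = -2, det = (-1)(-1) - (4)(0) = 1
λ² - (-2)λ + (1) = 0
λ = (-2 ± √((-2)² - 4·(1))) / 2 = (-2 ± √0) / 2
Solving: λ = -1, -1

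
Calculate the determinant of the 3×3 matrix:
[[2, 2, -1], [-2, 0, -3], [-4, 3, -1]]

Expansion along first row:
det = 2·det([[0,-3],[3,-1]]) - 2·det([[-2,-3],[-4,-1]]) + -1·det([[-2,0],[-4,3]])
    = 2·(0·-1 - -3·3) - 2·(-2·-1 - -3·-4) + -1·(-2·3 - 0·-4)
    = 2·9 - 2·-10 + -1·-6
    = 18 + 20 + 6 = 44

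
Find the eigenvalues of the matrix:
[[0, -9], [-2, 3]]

Characteristic equation: det(A - λI) = 0
λ² - (trace)λ + (det) = 0
trace = 0 + 3 = 3, det = (0)(3) - (-9)(-2) = -18
λ² - (3)λ + (-18) = 0
λ = (3 ± √((3)² - 4·(-18))) / 2 = (3 ± √81) / 2
Solving: λ = -3, 6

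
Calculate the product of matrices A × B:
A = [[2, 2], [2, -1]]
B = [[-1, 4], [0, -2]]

Matrix multiplication:
C[0][0] = 2×-1 + 2×0 = -2
C[0][1] = 2×4 + 2×-2 = 4
C[1][0] = 2×-1 + -1×0 = -2
C[1][1] = 2×4 + -1×-2 = 10
Result: [[-2, 4], [-2, 10]]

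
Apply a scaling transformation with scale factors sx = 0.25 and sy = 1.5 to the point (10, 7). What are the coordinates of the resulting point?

Scaling matrix:
[[0.25, 0], [0, 1.50]]
Result: (10 × 0.25, 7 × 1.5) = (2.5, 10.5)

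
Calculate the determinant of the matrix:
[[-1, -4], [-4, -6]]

For a 2×2 matrix [[a, b], [c, d]], det = ad - bc
det = (-1)(-6) - (-4)(-4) = 6 - 16 = -10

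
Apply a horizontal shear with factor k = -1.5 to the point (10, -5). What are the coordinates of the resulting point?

Shear matrix for horizontal shear with factor k = -1.5:
[[1, -1.50], [0, 1]]
Result: (10, -5) → (17.5, -5)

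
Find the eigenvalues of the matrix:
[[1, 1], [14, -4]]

Characteristic equation: det(A - λI) = 0
λ² - (trace)λ + (det) = 0
trace = 1 + -4 = -3, det = (1)(-4) - (1)(14) = -18
λ² - (-3)λ + (-18) = 0
λ = (-3 ± √((-3)² - 4·(-18))) / 2 = (-3 ± √81) / 2
Solving: λ = -6, 3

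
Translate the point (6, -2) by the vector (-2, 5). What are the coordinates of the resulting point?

Translation by (-2, 5) (homogeneous matrix [[1, 0, -2], [0, 1, 5], [0, 0, 1]]):
x' = 6 + -2 = 4
y' = -2 + 5 = 3
Result: (4, 3)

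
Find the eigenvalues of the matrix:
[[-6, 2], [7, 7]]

Characteristic equation: det(A - λI) = 0
λ² - (trace)λ + (det) = 0
trace = -6 + 7 = 1, det = (-6)(7) - (2)(7) = -56
λ² - (1)λ + (-56) = 0
λ = (1 ± √((1)² - 4·(-56))) / 2 = (1 ± √225) / 2
Solving: λ = -7, 8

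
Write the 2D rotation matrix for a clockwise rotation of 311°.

Rotation matrix formula: [[cos θ, -sin θ], [sin θ, cos θ]]
A clockwise rotation by 311° is equivalent to a counterclockwise rotation by -311°.
For θ = -311°:
cos(-311°) = 0.6561
sin(-311°) = 0.7547
Result: [[0.6561, -0.7547], [0.7547, 0.6561]]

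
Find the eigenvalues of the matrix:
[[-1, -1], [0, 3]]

Characteristic equation: det(A - λI) = 0
λ² - (trace)λ + (det) = 0
trace = -1 + 3 = 2, det = (-1)(3) - (-1)(0) = -3
λ² - (2)λ + (-3) = 0
λ = (2 ± √((2)² - 4·(-3))) / 2 = (2 ± √16) / 2
Solving: λ = -1, 3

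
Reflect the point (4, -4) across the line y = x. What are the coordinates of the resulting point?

Reflection across line y = x: (4, -4) → (-4, 4)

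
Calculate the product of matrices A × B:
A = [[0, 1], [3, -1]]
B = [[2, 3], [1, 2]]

Matrix multiplication:
C[0][0] = 0×2 + 1×1 = 1
C[0][1] = 0×3 + 1×2 = 2
C[1][0] = 3×2 + -1×1 = 5
C[1][1] = 3×3 + -1×2 = 7
Result: [[1, 2], [5, 7]]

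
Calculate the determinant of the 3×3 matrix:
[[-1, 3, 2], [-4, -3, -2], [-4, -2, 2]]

Expansion along first row:
det = -1·det([[-3,-2],[-2,2]]) - 3·det([[-4,-2],[-4,2]]) + 2·det([[-4,-3],[-4,-2]])
    = -1·(-3·2 - -2·-2) - 3·(-4·2 - -2·-4) + 2·(-4·-2 - -3·-4)
    = -1·-10 - 3·-16 + 2·-4
    = 10 + 48 + -8 = 50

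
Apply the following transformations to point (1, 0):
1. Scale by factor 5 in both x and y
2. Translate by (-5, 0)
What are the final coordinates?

Step 1: Scale (1, 0) by 5 → (5, 0)
Step 2: Translate by (-5, 0) → (0, 0)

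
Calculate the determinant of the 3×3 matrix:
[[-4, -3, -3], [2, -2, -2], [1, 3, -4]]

Expansion along first row:
det = -4·det([[-2,-2],[3,-4]]) - -3·det([[2,-2],[1,-4]]) + -3·det([[2,-2],[1,3]])
    = -4·(-2·-4 - -2·3) - -3·(2·-4 - -2·1) + -3·(2·3 - -2·1)
    = -4·14 - -3·-6 + -3·8
    = -56 + -18 + -24 = -98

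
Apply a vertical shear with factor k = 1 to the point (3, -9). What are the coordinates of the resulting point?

Shear matrix for vertical shear with factor k = 1:
[[1, 0], [1, 1]]
Result: (3, -9) → (3, -6)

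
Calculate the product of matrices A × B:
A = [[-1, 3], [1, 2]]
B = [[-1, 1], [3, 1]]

Matrix multiplication:
C[0][0] = -1×-1 + 3×3 = 10
C[0][1] = -1×1 + 3×1 = 2
C[1][0] = 1×-1 + 2×3 = 5
C[1][1] = 1×1 + 2×1 = 3
Result: [[10, 2], [5, 3]]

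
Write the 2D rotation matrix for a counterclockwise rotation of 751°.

Rotation matrix formula: [[cos θ, -sin θ], [sin θ, cos θ]]
For θ = 751°:
cos(751°) = 0.8572
sin(751°) = 0.5150
Result: [[0.8572, -0.5150], [0.5150, 0.8572]]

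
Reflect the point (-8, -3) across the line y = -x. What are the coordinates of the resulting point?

Reflection across line y = -x: (-8, -3) → (3, 8)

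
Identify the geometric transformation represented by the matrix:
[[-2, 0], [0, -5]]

This matrix represents: non-uniform scaling by sx = -2, sy = -5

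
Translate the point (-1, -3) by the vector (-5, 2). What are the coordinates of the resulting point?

Translation by (-5, 2) (homogeneous matrix [[1, 0, -5], [0, 1, 2], [0, 0, 1]]):
x' = -1 + -5 = -6
y' = -3 + 2 = -1
Result: (-6, -1)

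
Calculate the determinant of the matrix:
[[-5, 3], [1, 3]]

For a 2×2 matrix [[a, b], [c, d]], det = ad - bc
det = (-5)(3) - (3)(1) = -15 - 3 = -18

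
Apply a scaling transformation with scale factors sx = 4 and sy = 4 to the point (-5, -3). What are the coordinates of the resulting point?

Scaling matrix:
[[4, 0], [0, 4]]
Result: (-5 × 4, -3 × 4) = (-20, -12)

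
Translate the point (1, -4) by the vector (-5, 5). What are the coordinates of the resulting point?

Translation by (-5, 5) (homogeneous matrix [[1, 0, -5], [0, 1, 5], [0, 0, 1]]):
x' = 1 + -5 = -4
y' = -4 + 5 = 1
Result: (-4, 1)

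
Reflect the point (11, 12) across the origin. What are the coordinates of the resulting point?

Reflection across origin: (11, 12) → (-11, -12)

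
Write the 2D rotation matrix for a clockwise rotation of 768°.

Rotation matrix formula: [[cos θ, -sin θ], [sin θ, cos θ]]
A clockwise rotation by 768° is equivalent to a counterclockwise rotation by -768°.
For θ = -768°:
cos(-768°) = 0.6691
sin(-768°) = -0.7431
Result: [[0.6691, 0.7431], [-0.7431, 0.6691]]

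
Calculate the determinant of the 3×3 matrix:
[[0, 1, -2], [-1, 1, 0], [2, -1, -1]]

Expansion along first row:
det = 0·det([[1,0],[-1,-1]]) - 1·det([[-1,0],[2,-1]]) + -2·det([[-1,1],[2,-1]])
    = 0·(1·-1 - 0·-1) - 1·(-1·-1 - 0·2) + -2·(-1·-1 - 1·2)
    = 0·-1 - 1·1 + -2·-1
    = 0 + -1 + 2 = 1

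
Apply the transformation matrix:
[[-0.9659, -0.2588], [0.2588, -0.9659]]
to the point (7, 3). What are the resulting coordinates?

Matrix multiplication:
[[-0.9659, -0.2588], [0.2588, -0.9659]] × [7, 3]ᵀ
= [(-0.9659)(7) + (-0.2588)(3), (0.2588)(7) + (-0.9659)(3)]ᵀ
= [-7.5377, -1.0861]ᵀ
Result: (-7.5377, -1.0861)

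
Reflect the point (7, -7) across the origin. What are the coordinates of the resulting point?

Reflection across origin: (7, -7) → (-7, 7)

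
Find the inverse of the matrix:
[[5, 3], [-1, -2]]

For [[a,b],[c,d]], inverse = (1/det)·[[d,-b],[-c,a]]
det = (5)(-2) - (3)(-1) = -10 - -3 = -7
Inverse = (1/-7)·[[-2, -3], [1, 5]]
= [[2/7, 3/7], [-1/7, -5/7]]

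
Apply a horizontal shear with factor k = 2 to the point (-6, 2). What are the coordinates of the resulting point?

Shear matrix for horizontal shear with factor k = 2:
[[1, 2], [0, 1]]
Result: (-6, 2) → (-2, 2)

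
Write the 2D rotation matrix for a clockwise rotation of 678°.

Rotation matrix formula: [[cos θ, -sin θ], [sin θ, cos θ]]
A clockwise rotation by 678° is equivalent to a counterclockwise rotation by -678°.
For θ = -678°:
cos(-678°) = 0.7431
sin(-678°) = 0.6691
Result: [[0.7431, -0.6691], [0.6691, 0.7431]]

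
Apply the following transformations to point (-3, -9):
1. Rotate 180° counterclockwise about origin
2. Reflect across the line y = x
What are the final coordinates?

Step 1: Rotate 180° → (3, 9)
Step 2: Reflect across line y = x → (9, 3)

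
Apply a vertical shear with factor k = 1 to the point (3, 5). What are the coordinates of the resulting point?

Shear matrix for vertical shear with factor k = 1:
[[1, 0], [1, 1]]
Result: (3, 5) → (3, 8)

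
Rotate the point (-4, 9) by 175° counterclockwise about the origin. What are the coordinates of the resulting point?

Rotation matrix for 175°: [[cos 175°, -sin 175°], [sin 175°, cos 175°]] ≈ [[-0.996195, -0.087156], [0.087156, -0.996195]]
[[-0.996195, -0.087156], [0.087156, -0.996195]] × [-4, 9]ᵀ ≈ [3.2004, -9.3144]ᵀ
Result: (3.2004, -9.3144)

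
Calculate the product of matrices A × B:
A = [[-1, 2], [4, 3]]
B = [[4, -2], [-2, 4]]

Matrix multiplication:
C[0][0] = -1×4 + 2×-2 = -8
C[0][1] = -1×-2 + 2×4 = 10
C[1][0] = 4×4 + 3×-2 = 10
C[1][1] = 4×-2 + 3×4 = 4
Result: [[-8, 10], [10, 4]]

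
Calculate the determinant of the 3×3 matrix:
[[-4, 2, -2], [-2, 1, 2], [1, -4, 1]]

Expansion along first row:
det = -4·det([[1,2],[-4,1]]) - 2·det([[-2,2],[1,1]]) + -2·det([[-2,1],[1,-4]])
    = -4·(1·1 - 2·-4) - 2·(-2·1 - 2·1) + -2·(-2·-4 - 1·1)
    = -4·9 - 2·-4 + -2·7
    = -36 + 8 + -14 = -42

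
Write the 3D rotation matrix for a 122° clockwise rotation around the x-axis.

Rotation matrix for clockwise 122° around x-axis:
A clockwise rotation by 122° is a counterclockwise rotation by -122°.
cos(-122°) = -0.5299, sin(-122°) = -0.8480
Result: [[1, 0, 0], [0, -0.5299, 0.8480], [0, -0.8480, -0.5299]]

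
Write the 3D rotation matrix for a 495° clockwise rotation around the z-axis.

Rotation matrix for clockwise 495° around z-axis:
A clockwise rotation by 495° is a counterclockwise rotation by -495°.
cos(-495°) = -√2/2, sin(-495°) = -√2/2
Result: [[-√2/2, √2/2, 0], [-√2/2, -√2/2, 0], [0, 0, 1]]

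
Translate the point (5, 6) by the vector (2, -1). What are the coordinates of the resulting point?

Translation by (2, -1) (homogeneous matrix [[1, 0, 2], [0, 1, -1], [0, 0, 1]]):
x' = 5 + 2 = 7
y' = 6 + -1 = 5
Result: (7, 5)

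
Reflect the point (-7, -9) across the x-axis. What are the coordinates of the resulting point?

Reflection across x-axis: (-7, -9) → (-7, 9)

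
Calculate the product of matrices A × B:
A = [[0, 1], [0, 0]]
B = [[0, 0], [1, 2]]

Matrix multiplication:
C[0][0] = 0×0 + 1×1 = 1
C[0][1] = 0×0 + 1×2 = 2
C[1][0] = 0×0 + 0×1 = 0
C[1][1] = 0×0 + 0×2 = 0
Result: [[1, 2], [0, 0]]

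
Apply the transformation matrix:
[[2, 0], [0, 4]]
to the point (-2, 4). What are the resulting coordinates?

Matrix multiplication:
[[2, 0], [0, 4]] × [-2, 4]ᵀ
= [(2)(-2) + (0)(4), (0)(-2) + (4)(4)]ᵀ
= [-4, 16]ᵀ
Result: (-4, 16)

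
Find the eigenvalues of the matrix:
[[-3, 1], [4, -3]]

Characteristic equation: det(A - λI) = 0
λ² - (trace)λ + (det) = 0
trace = -3 + -3 = -6, det = (-3)(-3) - (1)(4) = 5
λ² - (-6)λ + (5) = 0
λ = (-6 ± √((-6)² - 4·(5))) / 2 = (-6 ± √16) / 2
Solving: λ = -5, -1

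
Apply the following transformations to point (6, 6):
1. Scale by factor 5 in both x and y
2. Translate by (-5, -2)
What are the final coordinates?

Step 1: Scale (6, 6) by 5 → (30, 30)
Step 2: Translate by (-5, -2) → (25, 28)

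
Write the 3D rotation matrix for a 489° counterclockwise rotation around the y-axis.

Rotation matrix for counterclockwise 489° around y-axis:
cos(489°) = -0.6293, sin(489°) = 0.7771
Result: [[-0.6293, 0, 0.7771], [0, 1, 0], [-0.7771, 0, -0.6293]]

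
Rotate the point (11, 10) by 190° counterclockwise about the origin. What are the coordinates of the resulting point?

Rotation matrix for 190°: [[cos 190°, -sin 190°], [sin 190°, cos 190°]] ≈ [[-0.984808, 0.173648], [-0.173648, -0.984808]]
[[-0.984808, 0.173648], [-0.173648, -0.984808]] × [11, 10]ᵀ ≈ [-9.0964, -11.7582]ᵀ
Result: (-9.0964, -11.7582)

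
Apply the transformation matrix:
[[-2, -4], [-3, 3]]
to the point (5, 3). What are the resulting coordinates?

Matrix multiplication:
[[-2, -4], [-3, 3]] × [5, 3]ᵀ
= [(-2)(5) + (-4)(3), (-3)(5) + (3)(3)]ᵀ
= [-22, -6]ᵀ
Result: (-22, -6)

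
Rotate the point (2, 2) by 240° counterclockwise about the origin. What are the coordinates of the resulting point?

Rotation matrix for 240°: [[cos 240°, -sin 240°], [sin 240°, cos 240°]] ≈ [[-0.500000, 0.866025], [-0.866025, -0.500000]]
[[-0.500000, 0.866025], [-0.866025, -0.500000]] × [2, 2]ᵀ ≈ [0.7321, -2.7321]ᵀ
Result: (0.7321, -2.7321)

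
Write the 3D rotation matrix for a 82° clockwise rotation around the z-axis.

Rotation matrix for clockwise 82° around z-axis:
A clockwise rotation by 82° is a counterclockwise rotation by -82°.
cos(-82°) = 0.1392, sin(-82°) = -0.9903
Result: [[0.1392, 0.9903, 0], [-0.9903, 0.1392, 0], [0, 0, 1]]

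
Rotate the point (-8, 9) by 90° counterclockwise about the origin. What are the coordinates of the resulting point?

Rotation matrix for 90°: [[cos 90°, -sin 90°], [sin 90°, cos 90°]] = [[0, -1], [1, 0]]
[[0, -1], [1, 0]] × [-8, 9]ᵀ = [-9, -8]ᵀ
Result: (-9, -8)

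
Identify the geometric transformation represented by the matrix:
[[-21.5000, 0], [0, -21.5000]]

This matrix represents: uniform scaling by factor -21.5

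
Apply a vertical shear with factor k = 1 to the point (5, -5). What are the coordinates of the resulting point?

Shear matrix for vertical shear with factor k = 1:
[[1, 0], [1, 1]]
Result: (5, -5) → (5, 0)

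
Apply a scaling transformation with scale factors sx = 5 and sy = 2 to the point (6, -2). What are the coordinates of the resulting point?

Scaling matrix:
[[5, 0], [0, 2]]
Result: (6 × 5, -2 × 2) = (30, -4)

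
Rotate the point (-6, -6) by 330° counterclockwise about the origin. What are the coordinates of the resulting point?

Rotation matrix for 330°: [[cos 330°, -sin 330°], [sin 330°, cos 330°]] ≈ [[0.866025, 0.500000], [-0.500000, 0.866025]]
[[0.866025, 0.500000], [-0.500000, 0.866025]] × [-6, -6]ᵀ ≈ [-8.1962, -2.1962]ᵀ
Result: (-8.1962, -2.1962)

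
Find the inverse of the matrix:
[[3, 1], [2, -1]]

For [[a,b],[c,d]], inverse = (1/det)·[[d,-b],[-c,a]]
det = (3)(-1) - (1)(2) = -3 - 2 = -5
Inverse = (1/-5)·[[-1, -1], [-2, 3]]
= [[1/5, 1/5], [2/5, -3/5]]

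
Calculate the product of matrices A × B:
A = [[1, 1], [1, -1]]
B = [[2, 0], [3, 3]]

Matrix multiplication:
C[0][0] = 1×2 + 1×3 = 5
C[0][1] = 1×0 + 1×3 = 3
C[1][0] = 1×2 + -1×3 = -1
C[1][1] = 1×0 + -1×3 = -3
Result: [[5, 3], [-1, -3]]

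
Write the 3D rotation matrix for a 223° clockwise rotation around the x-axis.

Rotation matrix for clockwise 223° around x-axis:
A clockwise rotation by 223° is a counterclockwise rotation by -223°.
cos(-223°) = -0.7314, sin(-223°) = 0.6820
Result: [[1, 0, 0], [0, -0.7314, -0.6820], [0, 0.6820, -0.7314]]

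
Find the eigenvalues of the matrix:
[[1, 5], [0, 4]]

Characteristic equation: det(A - λI) = 0
λ² - (trace)λ + (det) = 0
trace = 1 + 4 = 5, det = (1)(4) - (5)(0) = 4
λ² - (5)λ + (4) = 0
λ = (5 ± √((5)² - 4·(4))) / 2 = (5 ± √9) / 2
Solving: λ = 1, 4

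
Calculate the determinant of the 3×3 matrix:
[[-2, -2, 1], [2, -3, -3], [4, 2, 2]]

Expansion along first row:
det = -2·det([[-3,-3],[2,2]]) - -2·det([[2,-3],[4,2]]) + 1·det([[2,-3],[4,2]])
    = -2·(-3·2 - -3·2) - -2·(2·2 - -3·4) + 1·(2·2 - -3·4)
    = -2·0 - -2·16 + 1·16
    = 0 + 32 + 16 = 48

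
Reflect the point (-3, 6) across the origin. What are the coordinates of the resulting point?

Reflection across origin: (-3, 6) → (3, -6)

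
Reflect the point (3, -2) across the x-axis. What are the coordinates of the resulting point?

Reflection across x-axis: (3, -2) → (3, 2)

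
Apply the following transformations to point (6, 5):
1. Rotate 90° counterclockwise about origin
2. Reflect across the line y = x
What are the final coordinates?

Step 1: Rotate 90° → (-5, 6)
Step 2: Reflect across line y = x → (6, -5)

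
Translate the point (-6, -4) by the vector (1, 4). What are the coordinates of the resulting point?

Translation by (1, 4) (homogeneous matrix [[1, 0, 1], [0, 1, 4], [0, 0, 1]]):
x' = -6 + 1 = -5
y' = -4 + 4 = 0
Result: (-5, 0)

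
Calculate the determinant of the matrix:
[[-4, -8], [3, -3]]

For a 2×2 matrix [[a, b], [c, d]], det = ad - bc
det = (-4)(-3) - (-8)(3) = 12 - -24 = 36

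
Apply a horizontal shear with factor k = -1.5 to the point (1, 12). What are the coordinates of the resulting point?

Shear matrix for horizontal shear with factor k = -1.5:
[[1, -1.50], [0, 1]]
Result: (1, 12) → (-17, 12)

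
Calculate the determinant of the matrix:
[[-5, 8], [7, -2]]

For a 2×2 matrix [[a, b], [c, d]], det = ad - bc
det = (-5)(-2) - (8)(7) = 10 - 56 = -46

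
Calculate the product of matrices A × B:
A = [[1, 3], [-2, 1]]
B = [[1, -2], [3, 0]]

Matrix multiplication:
C[0][0] = 1×1 + 3×3 = 10
C[0][1] = 1×-2 + 3×0 = -2
C[1][0] = -2×1 + 1×3 = 1
C[1][1] = -2×-2 + 1×0 = 4
Result: [[10, -2], [1, 4]]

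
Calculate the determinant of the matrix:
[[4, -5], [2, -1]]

For a 2×2 matrix [[a, b], [c, d]], det = ad - bc
det = (4)(-1) - (-5)(2) = -4 - -10 = 6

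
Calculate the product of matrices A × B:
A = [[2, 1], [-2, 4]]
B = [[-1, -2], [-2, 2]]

Matrix multiplication:
C[0][0] = 2×-1 + 1×-2 = -4
C[0][1] = 2×-2 + 1×2 = -2
C[1][0] = -2×-1 + 4×-2 = -6
C[1][1] = -2×-2 + 4×2 = 12
Result: [[-4, -2], [-6, 12]]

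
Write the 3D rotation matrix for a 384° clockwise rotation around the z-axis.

Rotation matrix for clockwise 384° around z-axis:
A clockwise rotation by 384° is a counterclockwise rotation by -384°.
cos(-384°) = 0.9135, sin(-384°) = -0.4067
Result: [[0.9135, 0.4067, 0], [-0.4067, 0.9135, 0], [0, 0, 1]]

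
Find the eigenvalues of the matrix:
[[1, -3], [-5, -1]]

Characteristic equation: det(A - λI) = 0
λ² - (trace)λ + (det) = 0
trace = 1 + -1 = 0, det = (1)(-1) - (-3)(-5) = -16
λ² - (0)λ + (-16) = 0
λ = (0 ± √((0)² - 4·(-16))) / 2 = (0 ± √64) / 2
Solving: λ = -4, 4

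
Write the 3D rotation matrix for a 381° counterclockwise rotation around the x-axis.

Rotation matrix for counterclockwise 381° around x-axis:
cos(381°) = 0.9336, sin(381°) = 0.3584
Result: [[1, 0, 0], [0, 0.9336, -0.3584], [0, 0.3584, 0.9336]]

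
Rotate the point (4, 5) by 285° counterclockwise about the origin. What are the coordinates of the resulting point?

Rotation matrix for 285°: [[cos 285°, -sin 285°], [sin 285°, cos 285°]] ≈ [[0.258819, 0.965926], [-0.965926, 0.258819]]
[[0.258819, 0.965926], [-0.965926, 0.258819]] × [4, 5]ᵀ ≈ [5.8649, -2.5696]ᵀ
Result: (5.8649, -2.5696)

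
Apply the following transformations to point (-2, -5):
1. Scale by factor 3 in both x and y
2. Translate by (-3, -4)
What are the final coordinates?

Step 1: Scale (-2, -5) by 3 → (-6, -15)
Step 2: Translate by (-3, -4) → (-9, -19)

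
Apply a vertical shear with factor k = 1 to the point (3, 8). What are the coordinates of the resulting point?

Shear matrix for vertical shear with factor k = 1:
[[1, 0], [1, 1]]
Result: (3, 8) → (3, 11)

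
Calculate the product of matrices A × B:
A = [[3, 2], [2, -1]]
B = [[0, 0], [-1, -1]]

Matrix multiplication:
C[0][0] = 3×0 + 2×-1 = -2
C[0][1] = 3×0 + 2×-1 = -2
C[1][0] = 2×0 + -1×-1 = 1
C[1][1] = 2×0 + -1×-1 = 1
Result: [[-2, -2], [1, 1]]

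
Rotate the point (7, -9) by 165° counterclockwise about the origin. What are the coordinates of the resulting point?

Rotation matrix for 165°: [[cos 165°, -sin 165°], [sin 165°, cos 165°]] ≈ [[-0.965926, -0.258819], [0.258819, -0.965926]]
[[-0.965926, -0.258819], [0.258819, -0.965926]] × [7, -9]ᵀ ≈ [-4.4321, 10.5051]ᵀ
Result: (-4.4321, 10.5051)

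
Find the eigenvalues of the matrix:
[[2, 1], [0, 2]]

Characteristic equation: det(A - λI) = 0
λ² - (trace)λ + (det) = 0
trace = 2 + 2 = 4, det = (2)(2) - (1)(0) = 4
λ² - (4)λ + (4) = 0
λ = (4 ± √((4)² - 4·(4))) / 2 = (4 ± √0) / 2
Solving: λ = 2, 2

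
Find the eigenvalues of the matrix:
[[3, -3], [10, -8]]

Characteristic equation: det(A - λI) = 0
λ² - (trace)λ + (det) = 0
trace = 3 + -8 = -5, det = (3)(-8) - (-3)(10) = 6
λ² - (-5)λ + (6) = 0
λ = (-5 ± √((-5)² - 4·(6))) / 2 = (-5 ± √1) / 2
Solving: λ = -3, -2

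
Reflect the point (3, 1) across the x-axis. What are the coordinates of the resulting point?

Reflection across x-axis: (3, 1) → (3, -1)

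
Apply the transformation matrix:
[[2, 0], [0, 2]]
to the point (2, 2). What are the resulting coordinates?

Matrix multiplication:
[[2, 0], [0, 2]] × [2, 2]ᵀ
= [(2)(2) + (0)(2), (0)(2) + (2)(2)]ᵀ
= [4, 4]ᵀ
Result: (4, 4)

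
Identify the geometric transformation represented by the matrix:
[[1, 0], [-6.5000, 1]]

This matrix represents: vertical shear with factor -6.5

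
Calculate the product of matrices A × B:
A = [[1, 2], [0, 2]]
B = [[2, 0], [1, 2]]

Matrix multiplication:
C[0][0] = 1×2 + 2×1 = 4
C[0][1] = 1×0 + 2×2 = 4
C[1][0] = 0×2 + 2×1 = 2
C[1][1] = 0×0 + 2×2 = 4
Result: [[4, 4], [2, 4]]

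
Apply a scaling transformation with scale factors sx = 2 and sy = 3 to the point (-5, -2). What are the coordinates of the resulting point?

Scaling matrix:
[[2, 0], [0, 3]]
Result: (-5 × 2, -2 × 3) = (-10, -6)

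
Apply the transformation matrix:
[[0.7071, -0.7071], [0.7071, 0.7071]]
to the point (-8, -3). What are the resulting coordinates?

Matrix multiplication:
[[0.7071, -0.7071], [0.7071, 0.7071]] × [-8, -3]ᵀ
= [(0.7071)(-8) + (-0.7071)(-3), (0.7071)(-8) + (0.7071)(-3)]ᵀ
= [-3.5355, -7.7781]ᵀ
Result: (-3.5355, -7.7781)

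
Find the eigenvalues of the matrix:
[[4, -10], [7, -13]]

Characteristic equation: det(A - λI) = 0
λ² - (trace)λ + (det) = 0
trace = 4 + -13 = -9, det = (4)(-13) - (-10)(7) = 18
λ² - (-9)λ + (18) = 0
λ = (-9 ± √((-9)² - 4·(18))) / 2 = (-9 ± √9) / 2
Solving: λ = -6, -3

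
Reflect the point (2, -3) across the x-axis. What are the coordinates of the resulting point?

Reflection across x-axis: (2, -3) → (2, 3)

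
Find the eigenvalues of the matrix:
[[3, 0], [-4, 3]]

Characteristic equation: det(A - λI) = 0
λ² - (trace)λ + (det) = 0
trace = 3 + 3 = 6, det = (3)(3) - (0)(-4) = 9
λ² - (6)λ + (9) = 0
λ = (6 ± √((6)² - 4·(9))) / 2 = (6 ± √0) / 2
Solving: λ = 3, 3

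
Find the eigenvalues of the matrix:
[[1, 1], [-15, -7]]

Characteristic equation: det(A - λI) = 0
λ² - (trace)λ + (det) = 0
trace = 1 + -7 = -6, det = (1)(-7) - (1)(-15) = 8
λ² - (-6)λ + (8) = 0
λ = (-6 ± √((-6)² - 4·(8))) / 2 = (-6 ± √4) / 2
Solving: λ = -4, -2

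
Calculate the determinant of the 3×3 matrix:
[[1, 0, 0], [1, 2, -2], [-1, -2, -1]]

Expansion along first row:
det = 1·det([[2,-2],[-2,-1]]) - 0·det([[1,-2],[-1,-1]]) + 0·det([[1,2],[-1,-2]])
    = 1·(2·-1 - -2·-2) - 0·(1·-1 - -2·-1) + 0·(1·-2 - 2·-1)
    = 1·-6 - 0·-3 + 0·0
    = -6 + 0 + 0 = -6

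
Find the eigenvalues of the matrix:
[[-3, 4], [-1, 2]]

Characteristic equation: det(A - λI) = 0
λ² - (trace)λ + (det) = 0
trace = -3 + 2 = -1, det = (-3)(2) - (4)(-1) = -2
λ² - (-1)λ + (-2) = 0
λ = (-1 ± √((-1)² - 4·(-2))) / 2 = (-1 ± √9) / 2
Solving: λ = -2, 1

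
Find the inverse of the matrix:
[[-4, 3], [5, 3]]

For [[a,b],[c,d]], inverse = (1/det)·[[d,-b],[-c,a]]
det = (-4)(3) - (3)(5) = -12 - 15 = -27
Inverse = (1/-27)·[[3, -3], [-5, -4]]
= [[-1/9, 1/9], [5/27, 4/27]]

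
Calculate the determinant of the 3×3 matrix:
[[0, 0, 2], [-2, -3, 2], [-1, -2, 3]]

Expansion along first row:
det = 0·det([[-3,2],[-2,3]]) - 0·det([[-2,2],[-1,3]]) + 2·det([[-2,-3],[-1,-2]])
    = 0·(-3·3 - 2·-2) - 0·(-2·3 - 2·-1) + 2·(-2·-2 - -3·-1)
    = 0·-5 - 0·-4 + 2·1
    = 0 + 0 + 2 = 2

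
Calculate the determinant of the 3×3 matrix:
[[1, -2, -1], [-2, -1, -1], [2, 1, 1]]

Expansion along first row:
det = 1·det([[-1,-1],[1,1]]) - -2·det([[-2,-1],[2,1]]) + -1·det([[-2,-1],[2,1]])
    = 1·(-1·1 - -1·1) - -2·(-2·1 - -1·2) + -1·(-2·1 - -1·2)
    = 1·0 - -2·0 + -1·0
    = 0 + 0 + 0 = 0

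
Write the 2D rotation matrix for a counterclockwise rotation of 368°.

Rotation matrix formula: [[cos θ, -sin θ], [sin θ, cos θ]]
For θ = 368°:
cos(368°) = 0.9903
sin(368°) = 0.1392
Result: [[0.9903, -0.1392], [0.1392, 0.9903]]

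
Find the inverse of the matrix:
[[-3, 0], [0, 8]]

For [[a,b],[c,d]], inverse = (1/det)·[[d,-b],[-c,a]]
det = (-3)(8) - (0)(0) = -24 - 0 = -24
Inverse = (1/-24)·[[8, 0], [0, -3]]
= [[-1/3, 0], [0, 1/8]]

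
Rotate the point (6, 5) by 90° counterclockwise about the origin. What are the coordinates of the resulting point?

Rotation matrix for 90°: [[cos 90°, -sin 90°], [sin 90°, cos 90°]] = [[0, -1], [1, 0]]
[[0, -1], [1, 0]] × [6, 5]ᵀ = [-5, 6]ᵀ
Result: (-5, 6)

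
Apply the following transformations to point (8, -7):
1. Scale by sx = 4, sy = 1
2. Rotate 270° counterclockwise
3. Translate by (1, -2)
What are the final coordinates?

Step 1: Scale → (32, -7)
Step 2: Rotate 270° → (-7, -32)
Step 3: Translate → (-6, -34)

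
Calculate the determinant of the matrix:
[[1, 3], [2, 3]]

For a 2×2 matrix [[a, b], [c, d]], det = ad - bc
det = (1)(3) - (3)(2) = 3 - 6 = -3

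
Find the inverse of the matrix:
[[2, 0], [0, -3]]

For [[a,b],[c,d]], inverse = (1/det)·[[d,-b],[-c,a]]
det = (2)(-3) - (0)(0) = -6 - 0 = -6
Inverse = (1/-6)·[[-3, 0], [0, 2]]
= [[1/2, 0], [0, -1/3]]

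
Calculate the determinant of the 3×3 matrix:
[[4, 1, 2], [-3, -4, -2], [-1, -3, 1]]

Expansion along first row:
det = 4·det([[-4,-2],[-3,1]]) - 1·det([[-3,-2],[-1,1]]) + 2·det([[-3,-4],[-1,-3]])
    = 4·(-4·1 - -2·-3) - 1·(-3·1 - -2·-1) + 2·(-3·-3 - -4·-1)
    = 4·-10 - 1·-5 + 2·5
    = -40 + 5 + 10 = -25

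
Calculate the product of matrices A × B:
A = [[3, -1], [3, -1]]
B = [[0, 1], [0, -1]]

Matrix multiplication:
C[0][0] = 3×0 + -1×0 = 0
C[0][1] = 3×1 + -1×-1 = 4
C[1][0] = 3×0 + -1×0 = 0
C[1][1] = 3×1 + -1×-1 = 4
Result: [[0, 4], [0, 4]]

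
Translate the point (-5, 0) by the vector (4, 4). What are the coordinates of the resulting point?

Translation by (4, 4) (homogeneous matrix [[1, 0, 4], [0, 1, 4], [0, 0, 1]]):
x' = -5 + 4 = -1
y' = 0 + 4 = 4
Result: (-1, 4)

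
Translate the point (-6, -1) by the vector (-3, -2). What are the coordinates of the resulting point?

Translation by (-3, -2) (homogeneous matrix [[1, 0, -3], [0, 1, -2], [0, 0, 1]]):
x' = -6 + -3 = -9
y' = -1 + -2 = -3
Result: (-9, -3)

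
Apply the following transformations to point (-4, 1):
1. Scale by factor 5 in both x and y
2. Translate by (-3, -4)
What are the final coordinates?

Step 1: Scale (-4, 1) by 5 → (-20, 5)
Step 2: Translate by (-3, -4) → (-23, 1)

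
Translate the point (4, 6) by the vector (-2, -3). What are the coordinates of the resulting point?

Translation by (-2, -3) (homogeneous matrix [[1, 0, -2], [0, 1, -3], [0, 0, 1]]):
x' = 4 + -2 = 2
y' = 6 + -3 = 3
Result: (2, 3)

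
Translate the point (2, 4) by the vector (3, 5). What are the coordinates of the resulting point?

Translation by (3, 5) (homogeneous matrix [[1, 0, 3], [0, 1, 5], [0, 0, 1]]):
x' = 2 + 3 = 5
y' = 4 + 5 = 9
Result: (5, 9)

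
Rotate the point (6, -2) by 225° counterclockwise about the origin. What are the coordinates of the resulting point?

Rotation matrix for 225°: [[cos 225°, -sin 225°], [sin 225°, cos 225°]] ≈ [[-0.707107, 0.707107], [-0.707107, -0.707107]]
[[-0.707107, 0.707107], [-0.707107, -0.707107]] × [6, -2]ᵀ ≈ [-5.6569, -2.8284]ᵀ
Result: (-5.6569, -2.8284)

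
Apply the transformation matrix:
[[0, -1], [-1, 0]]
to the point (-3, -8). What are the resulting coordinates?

Matrix multiplication:
[[0, -1], [-1, 0]] × [-3, -8]ᵀ
= [(0)(-3) + (-1)(-8), (-1)(-3) + (0)(-8)]ᵀ
= [8, 3]ᵀ
Result: (8, 3)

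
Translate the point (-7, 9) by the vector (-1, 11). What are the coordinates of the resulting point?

Translation by (-1, 11) (homogeneous matrix [[1, 0, -1], [0, 1, 11], [0, 0, 1]]):
x' = -7 + -1 = -8
y' = 9 + 11 = 20
Result: (-8, 20)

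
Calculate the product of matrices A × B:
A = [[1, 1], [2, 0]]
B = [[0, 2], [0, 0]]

Matrix multiplication:
C[0][0] = 1×0 + 1×0 = 0
C[0][1] = 1×2 + 1×0 = 2
C[1][0] = 2×0 + 0×0 = 0
C[1][1] = 2×2 + 0×0 = 4
Result: [[0, 2], [0, 4]]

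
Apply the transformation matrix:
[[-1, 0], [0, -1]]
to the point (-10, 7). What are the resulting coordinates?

Matrix multiplication:
[[-1, 0], [0, -1]] × [-10, 7]ᵀ
= [(-1)(-10) + (0)(7), (0)(-10) + (-1)(7)]ᵀ
= [10, -7]ᵀ
Result: (10, -7)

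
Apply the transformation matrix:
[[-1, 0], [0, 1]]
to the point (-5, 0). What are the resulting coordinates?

Matrix multiplication:
[[-1, 0], [0, 1]] × [-5, 0]ᵀ
= [(-1)(-5) + (0)(0), (0)(-5) + (1)(0)]ᵀ
= [5, 0]ᵀ
Result: (5, 0)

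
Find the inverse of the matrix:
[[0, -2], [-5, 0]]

For [[a,b],[c,d]], inverse = (1/det)·[[d,-b],[-c,a]]
det = (0)(0) - (-2)(-5) = 0 - 10 = -10
Inverse = (1/-10)·[[0, 2], [5, 0]]
= [[0, -1/5], [-1/2, 0]]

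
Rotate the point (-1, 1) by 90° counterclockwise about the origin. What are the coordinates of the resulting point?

Rotation matrix for 90°: [[cos 90°, -sin 90°], [sin 90°, cos 90°]] = [[0, -1], [1, 0]]
[[0, -1], [1, 0]] × [-1, 1]ᵀ = [-1, -1]ᵀ
Result: (-1, -1)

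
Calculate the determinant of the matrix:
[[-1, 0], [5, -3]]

For a 2×2 matrix [[a, b], [c, d]], det = ad - bc
det = (-1)(-3) - (0)(5) = 3 - 0 = 3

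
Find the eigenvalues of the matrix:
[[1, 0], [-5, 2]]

Characteristic equation: det(A - λI) = 0
λ² - (trace)λ + (det) = 0
trace = 1 + 2 = 3, det = (1)(2) - (0)(-5) = 2
λ² - (3)λ + (2) = 0
λ = (3 ± √((3)² - 4·(2))) / 2 = (3 ± √1) / 2
Solving: λ = 1, 2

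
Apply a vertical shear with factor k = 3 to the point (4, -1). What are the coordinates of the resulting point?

Shear matrix for vertical shear with factor k = 3:
[[1, 0], [3, 1]]
Result: (4, -1) → (4, 11)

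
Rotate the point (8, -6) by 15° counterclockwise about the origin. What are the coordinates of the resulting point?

Rotation matrix for 15°: [[cos 15°, -sin 15°], [sin 15°, cos 15°]] ≈ [[0.965926, -0.258819], [0.258819, 0.965926]]
[[0.965926, -0.258819], [0.258819, 0.965926]] × [8, -6]ᵀ ≈ [9.2803, -3.7250]ᵀ
Result: (9.2803, -3.7250)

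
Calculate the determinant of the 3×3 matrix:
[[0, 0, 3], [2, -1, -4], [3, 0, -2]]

Expansion along first row:
det = 0·det([[-1,-4],[0,-2]]) - 0·det([[2,-4],[3,-2]]) + 3·det([[2,-1],[3,0]])
    = 0·(-1·-2 - -4·0) - 0·(2·-2 - -4·3) + 3·(2·0 - -1·3)
    = 0·2 - 0·8 + 3·3
    = 0 + 0 + 9 = 9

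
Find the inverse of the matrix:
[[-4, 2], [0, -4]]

For [[a,b],[c,d]], inverse = (1/det)·[[d,-b],[-c,a]]
det = (-4)(-4) - (2)(0) = 16 - 0 = 16
Inverse = (1/16)·[[-4, -2], [0, -4]]
= [[-1/4, -1/8], [0, -1/4]]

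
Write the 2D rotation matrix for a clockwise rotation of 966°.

Rotation matrix formula: [[cos θ, -sin θ], [sin θ, cos θ]]
A clockwise rotation by 966° is equivalent to a counterclockwise rotation by -966°.
For θ = -966°:
cos(-966°) = -0.4067
sin(-966°) = 0.9135
Result: [[-0.4067, -0.9135], [0.9135, -0.4067]]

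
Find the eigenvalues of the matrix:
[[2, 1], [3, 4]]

Characteristic equation: det(A - λI) = 0
λ² - (trace)λ + (det) = 0
trace = 2 + 4 = 6, det = (2)(4) - (1)(3) = 5
λ² - (6)λ + (5) = 0
λ = (6 ± √((6)² - 4·(5))) / 2 = (6 ± √16) / 2
Solving: λ = 1, 5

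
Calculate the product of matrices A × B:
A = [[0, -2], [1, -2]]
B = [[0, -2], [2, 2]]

Matrix multiplication:
C[0][0] = 0×0 + -2×2 = -4
C[0][1] = 0×-2 + -2×2 = -4
C[1][0] = 1×0 + -2×2 = -4
C[1][1] = 1×-2 + -2×2 = -6
Result: [[-4, -4], [-4, -6]]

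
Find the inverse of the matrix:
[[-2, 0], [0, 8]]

For [[a,b],[c,d]], inverse = (1/det)·[[d,-b],[-c,a]]
det = (-2)(8) - (0)(0) = -16 - 0 = -16
Inverse = (1/-16)·[[8, 0], [0, -2]]
= [[-1/2, 0], [0, 1/8]]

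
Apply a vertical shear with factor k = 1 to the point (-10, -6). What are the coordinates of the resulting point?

Shear matrix for vertical shear with factor k = 1:
[[1, 0], [1, 1]]
Result: (-10, -6) → (-10, -16)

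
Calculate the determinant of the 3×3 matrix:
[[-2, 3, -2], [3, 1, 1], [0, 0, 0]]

Expansion along first row:
det = -2·det([[1,1],[0,0]]) - 3·det([[3,1],[0,0]]) + -2·det([[3,1],[0,0]])
    = -2·(1·0 - 1·0) - 3·(3·0 - 1·0) + -2·(3·0 - 1·0)
    = -2·0 - 3·0 + -2·0
    = 0 + 0 + 0 = 0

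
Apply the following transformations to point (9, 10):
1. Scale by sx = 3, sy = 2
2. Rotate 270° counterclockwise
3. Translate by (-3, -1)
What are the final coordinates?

Step 1: Scale → (27, 20)
Step 2: Rotate 270° → (20, -27)
Step 3: Translate → (17, -28)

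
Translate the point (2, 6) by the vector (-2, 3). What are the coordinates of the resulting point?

Translation by (-2, 3) (homogeneous matrix [[1, 0, -2], [0, 1, 3], [0, 0, 1]]):
x' = 2 + -2 = 0
y' = 6 + 3 = 9
Result: (0, 9)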